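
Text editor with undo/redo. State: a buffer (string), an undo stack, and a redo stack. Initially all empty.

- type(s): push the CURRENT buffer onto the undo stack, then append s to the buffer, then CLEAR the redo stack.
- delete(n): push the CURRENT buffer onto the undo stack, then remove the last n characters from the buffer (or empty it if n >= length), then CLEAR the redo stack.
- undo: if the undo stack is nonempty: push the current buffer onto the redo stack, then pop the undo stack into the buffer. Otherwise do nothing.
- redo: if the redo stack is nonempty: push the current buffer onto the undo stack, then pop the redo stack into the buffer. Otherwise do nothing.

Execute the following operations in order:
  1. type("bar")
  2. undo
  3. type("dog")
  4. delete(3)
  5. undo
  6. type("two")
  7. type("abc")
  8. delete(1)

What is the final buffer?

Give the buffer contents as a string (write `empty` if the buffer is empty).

After op 1 (type): buf='bar' undo_depth=1 redo_depth=0
After op 2 (undo): buf='(empty)' undo_depth=0 redo_depth=1
After op 3 (type): buf='dog' undo_depth=1 redo_depth=0
After op 4 (delete): buf='(empty)' undo_depth=2 redo_depth=0
After op 5 (undo): buf='dog' undo_depth=1 redo_depth=1
After op 6 (type): buf='dogtwo' undo_depth=2 redo_depth=0
After op 7 (type): buf='dogtwoabc' undo_depth=3 redo_depth=0
After op 8 (delete): buf='dogtwoab' undo_depth=4 redo_depth=0

Answer: dogtwoab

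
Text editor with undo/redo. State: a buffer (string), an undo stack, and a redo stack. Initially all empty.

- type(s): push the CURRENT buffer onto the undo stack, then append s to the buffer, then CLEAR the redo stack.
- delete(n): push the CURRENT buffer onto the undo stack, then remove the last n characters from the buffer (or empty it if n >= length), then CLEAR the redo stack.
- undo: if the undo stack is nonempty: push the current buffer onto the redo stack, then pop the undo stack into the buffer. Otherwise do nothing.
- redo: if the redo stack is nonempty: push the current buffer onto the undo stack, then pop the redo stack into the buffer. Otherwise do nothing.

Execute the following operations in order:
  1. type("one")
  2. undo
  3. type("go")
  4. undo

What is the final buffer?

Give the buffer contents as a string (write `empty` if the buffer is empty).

Answer: empty

Derivation:
After op 1 (type): buf='one' undo_depth=1 redo_depth=0
After op 2 (undo): buf='(empty)' undo_depth=0 redo_depth=1
After op 3 (type): buf='go' undo_depth=1 redo_depth=0
After op 4 (undo): buf='(empty)' undo_depth=0 redo_depth=1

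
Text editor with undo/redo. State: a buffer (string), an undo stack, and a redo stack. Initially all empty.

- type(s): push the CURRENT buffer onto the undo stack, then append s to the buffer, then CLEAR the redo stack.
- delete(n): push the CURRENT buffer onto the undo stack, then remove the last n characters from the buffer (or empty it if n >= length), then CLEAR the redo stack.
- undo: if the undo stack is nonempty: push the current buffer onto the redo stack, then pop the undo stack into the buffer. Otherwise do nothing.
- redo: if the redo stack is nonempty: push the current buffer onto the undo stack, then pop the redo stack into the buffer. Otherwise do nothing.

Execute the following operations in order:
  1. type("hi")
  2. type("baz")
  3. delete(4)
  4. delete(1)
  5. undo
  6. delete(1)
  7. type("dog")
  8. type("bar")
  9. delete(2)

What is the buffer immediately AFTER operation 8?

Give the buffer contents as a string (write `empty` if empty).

After op 1 (type): buf='hi' undo_depth=1 redo_depth=0
After op 2 (type): buf='hibaz' undo_depth=2 redo_depth=0
After op 3 (delete): buf='h' undo_depth=3 redo_depth=0
After op 4 (delete): buf='(empty)' undo_depth=4 redo_depth=0
After op 5 (undo): buf='h' undo_depth=3 redo_depth=1
After op 6 (delete): buf='(empty)' undo_depth=4 redo_depth=0
After op 7 (type): buf='dog' undo_depth=5 redo_depth=0
After op 8 (type): buf='dogbar' undo_depth=6 redo_depth=0

Answer: dogbar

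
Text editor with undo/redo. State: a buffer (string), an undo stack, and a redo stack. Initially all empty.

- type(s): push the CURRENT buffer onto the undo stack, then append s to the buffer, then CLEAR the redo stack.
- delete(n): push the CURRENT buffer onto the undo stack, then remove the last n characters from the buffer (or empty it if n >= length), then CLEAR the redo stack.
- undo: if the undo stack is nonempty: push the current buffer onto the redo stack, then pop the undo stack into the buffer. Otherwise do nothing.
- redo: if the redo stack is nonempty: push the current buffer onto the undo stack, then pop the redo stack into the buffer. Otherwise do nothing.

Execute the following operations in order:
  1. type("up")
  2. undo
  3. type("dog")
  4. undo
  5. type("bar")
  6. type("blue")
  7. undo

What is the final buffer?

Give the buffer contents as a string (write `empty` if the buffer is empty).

After op 1 (type): buf='up' undo_depth=1 redo_depth=0
After op 2 (undo): buf='(empty)' undo_depth=0 redo_depth=1
After op 3 (type): buf='dog' undo_depth=1 redo_depth=0
After op 4 (undo): buf='(empty)' undo_depth=0 redo_depth=1
After op 5 (type): buf='bar' undo_depth=1 redo_depth=0
After op 6 (type): buf='barblue' undo_depth=2 redo_depth=0
After op 7 (undo): buf='bar' undo_depth=1 redo_depth=1

Answer: bar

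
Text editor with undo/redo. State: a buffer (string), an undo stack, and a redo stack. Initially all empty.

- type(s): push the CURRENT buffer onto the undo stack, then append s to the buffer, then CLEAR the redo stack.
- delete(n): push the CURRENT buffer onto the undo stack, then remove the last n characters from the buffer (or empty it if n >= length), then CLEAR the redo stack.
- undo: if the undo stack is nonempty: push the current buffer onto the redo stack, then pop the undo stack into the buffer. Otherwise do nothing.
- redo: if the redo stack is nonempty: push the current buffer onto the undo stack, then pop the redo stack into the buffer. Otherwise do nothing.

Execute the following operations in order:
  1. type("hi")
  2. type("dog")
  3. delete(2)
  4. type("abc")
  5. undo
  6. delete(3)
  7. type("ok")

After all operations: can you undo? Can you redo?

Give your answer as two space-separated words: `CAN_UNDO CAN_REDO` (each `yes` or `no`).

Answer: yes no

Derivation:
After op 1 (type): buf='hi' undo_depth=1 redo_depth=0
After op 2 (type): buf='hidog' undo_depth=2 redo_depth=0
After op 3 (delete): buf='hid' undo_depth=3 redo_depth=0
After op 4 (type): buf='hidabc' undo_depth=4 redo_depth=0
After op 5 (undo): buf='hid' undo_depth=3 redo_depth=1
After op 6 (delete): buf='(empty)' undo_depth=4 redo_depth=0
After op 7 (type): buf='ok' undo_depth=5 redo_depth=0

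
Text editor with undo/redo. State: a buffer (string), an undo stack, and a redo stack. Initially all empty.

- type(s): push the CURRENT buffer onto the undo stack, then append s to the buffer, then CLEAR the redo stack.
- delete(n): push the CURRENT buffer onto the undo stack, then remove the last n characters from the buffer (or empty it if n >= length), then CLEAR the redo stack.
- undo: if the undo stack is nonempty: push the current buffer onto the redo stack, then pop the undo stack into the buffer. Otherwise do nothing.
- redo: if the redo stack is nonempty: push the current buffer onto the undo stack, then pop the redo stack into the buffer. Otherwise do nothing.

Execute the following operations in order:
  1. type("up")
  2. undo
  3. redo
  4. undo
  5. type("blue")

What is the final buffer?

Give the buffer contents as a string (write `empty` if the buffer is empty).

Answer: blue

Derivation:
After op 1 (type): buf='up' undo_depth=1 redo_depth=0
After op 2 (undo): buf='(empty)' undo_depth=0 redo_depth=1
After op 3 (redo): buf='up' undo_depth=1 redo_depth=0
After op 4 (undo): buf='(empty)' undo_depth=0 redo_depth=1
After op 5 (type): buf='blue' undo_depth=1 redo_depth=0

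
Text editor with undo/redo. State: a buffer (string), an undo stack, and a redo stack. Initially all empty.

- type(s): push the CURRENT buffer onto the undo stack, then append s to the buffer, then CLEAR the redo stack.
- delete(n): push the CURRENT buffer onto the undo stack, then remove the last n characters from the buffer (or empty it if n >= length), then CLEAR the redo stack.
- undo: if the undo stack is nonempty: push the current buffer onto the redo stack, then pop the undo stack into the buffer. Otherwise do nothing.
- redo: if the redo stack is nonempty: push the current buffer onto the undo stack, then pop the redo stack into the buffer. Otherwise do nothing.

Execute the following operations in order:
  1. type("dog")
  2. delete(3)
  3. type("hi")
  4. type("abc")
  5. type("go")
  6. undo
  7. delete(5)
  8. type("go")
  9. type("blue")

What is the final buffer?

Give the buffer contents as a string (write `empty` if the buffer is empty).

After op 1 (type): buf='dog' undo_depth=1 redo_depth=0
After op 2 (delete): buf='(empty)' undo_depth=2 redo_depth=0
After op 3 (type): buf='hi' undo_depth=3 redo_depth=0
After op 4 (type): buf='hiabc' undo_depth=4 redo_depth=0
After op 5 (type): buf='hiabcgo' undo_depth=5 redo_depth=0
After op 6 (undo): buf='hiabc' undo_depth=4 redo_depth=1
After op 7 (delete): buf='(empty)' undo_depth=5 redo_depth=0
After op 8 (type): buf='go' undo_depth=6 redo_depth=0
After op 9 (type): buf='goblue' undo_depth=7 redo_depth=0

Answer: goblue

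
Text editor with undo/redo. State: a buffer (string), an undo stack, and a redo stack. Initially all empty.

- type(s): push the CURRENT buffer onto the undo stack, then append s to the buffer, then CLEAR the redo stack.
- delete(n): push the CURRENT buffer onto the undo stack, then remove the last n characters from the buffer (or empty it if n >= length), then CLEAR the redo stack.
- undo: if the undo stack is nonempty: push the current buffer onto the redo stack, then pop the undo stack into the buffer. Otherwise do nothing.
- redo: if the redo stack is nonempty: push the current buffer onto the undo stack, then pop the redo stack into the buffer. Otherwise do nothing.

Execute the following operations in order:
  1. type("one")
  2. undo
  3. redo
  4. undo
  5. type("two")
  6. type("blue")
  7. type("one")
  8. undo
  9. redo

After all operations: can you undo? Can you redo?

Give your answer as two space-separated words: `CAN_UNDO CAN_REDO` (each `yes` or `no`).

Answer: yes no

Derivation:
After op 1 (type): buf='one' undo_depth=1 redo_depth=0
After op 2 (undo): buf='(empty)' undo_depth=0 redo_depth=1
After op 3 (redo): buf='one' undo_depth=1 redo_depth=0
After op 4 (undo): buf='(empty)' undo_depth=0 redo_depth=1
After op 5 (type): buf='two' undo_depth=1 redo_depth=0
After op 6 (type): buf='twoblue' undo_depth=2 redo_depth=0
After op 7 (type): buf='twoblueone' undo_depth=3 redo_depth=0
After op 8 (undo): buf='twoblue' undo_depth=2 redo_depth=1
After op 9 (redo): buf='twoblueone' undo_depth=3 redo_depth=0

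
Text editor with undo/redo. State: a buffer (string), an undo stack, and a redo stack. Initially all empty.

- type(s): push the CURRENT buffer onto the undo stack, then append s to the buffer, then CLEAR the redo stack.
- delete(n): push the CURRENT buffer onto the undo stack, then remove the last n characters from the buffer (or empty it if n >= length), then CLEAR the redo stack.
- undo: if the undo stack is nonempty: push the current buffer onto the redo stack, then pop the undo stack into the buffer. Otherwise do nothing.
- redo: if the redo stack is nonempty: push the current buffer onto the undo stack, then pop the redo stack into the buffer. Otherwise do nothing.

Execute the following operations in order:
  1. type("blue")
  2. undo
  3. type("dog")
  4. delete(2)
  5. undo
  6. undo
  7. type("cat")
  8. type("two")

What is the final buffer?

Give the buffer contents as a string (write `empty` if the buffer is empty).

After op 1 (type): buf='blue' undo_depth=1 redo_depth=0
After op 2 (undo): buf='(empty)' undo_depth=0 redo_depth=1
After op 3 (type): buf='dog' undo_depth=1 redo_depth=0
After op 4 (delete): buf='d' undo_depth=2 redo_depth=0
After op 5 (undo): buf='dog' undo_depth=1 redo_depth=1
After op 6 (undo): buf='(empty)' undo_depth=0 redo_depth=2
After op 7 (type): buf='cat' undo_depth=1 redo_depth=0
After op 8 (type): buf='cattwo' undo_depth=2 redo_depth=0

Answer: cattwo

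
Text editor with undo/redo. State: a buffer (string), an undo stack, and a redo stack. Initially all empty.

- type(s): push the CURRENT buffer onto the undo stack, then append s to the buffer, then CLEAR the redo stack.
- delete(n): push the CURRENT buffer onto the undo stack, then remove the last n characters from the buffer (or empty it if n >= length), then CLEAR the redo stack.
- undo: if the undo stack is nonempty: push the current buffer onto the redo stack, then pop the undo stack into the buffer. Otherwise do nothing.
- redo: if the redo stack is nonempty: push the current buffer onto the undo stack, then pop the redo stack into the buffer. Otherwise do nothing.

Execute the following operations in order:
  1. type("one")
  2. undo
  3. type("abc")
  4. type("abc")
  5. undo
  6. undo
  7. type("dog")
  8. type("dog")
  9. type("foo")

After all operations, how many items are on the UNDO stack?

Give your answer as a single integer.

After op 1 (type): buf='one' undo_depth=1 redo_depth=0
After op 2 (undo): buf='(empty)' undo_depth=0 redo_depth=1
After op 3 (type): buf='abc' undo_depth=1 redo_depth=0
After op 4 (type): buf='abcabc' undo_depth=2 redo_depth=0
After op 5 (undo): buf='abc' undo_depth=1 redo_depth=1
After op 6 (undo): buf='(empty)' undo_depth=0 redo_depth=2
After op 7 (type): buf='dog' undo_depth=1 redo_depth=0
After op 8 (type): buf='dogdog' undo_depth=2 redo_depth=0
After op 9 (type): buf='dogdogfoo' undo_depth=3 redo_depth=0

Answer: 3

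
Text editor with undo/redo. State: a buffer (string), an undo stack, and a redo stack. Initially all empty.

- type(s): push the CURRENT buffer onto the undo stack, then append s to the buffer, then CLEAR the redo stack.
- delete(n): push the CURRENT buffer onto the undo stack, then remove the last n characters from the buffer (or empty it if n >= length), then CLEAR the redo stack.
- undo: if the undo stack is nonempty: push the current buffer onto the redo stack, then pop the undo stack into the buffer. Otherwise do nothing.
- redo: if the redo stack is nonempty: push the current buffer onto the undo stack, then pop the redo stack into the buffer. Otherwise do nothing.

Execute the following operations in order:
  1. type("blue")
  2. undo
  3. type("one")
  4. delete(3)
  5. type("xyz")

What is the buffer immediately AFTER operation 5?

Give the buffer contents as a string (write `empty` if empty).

After op 1 (type): buf='blue' undo_depth=1 redo_depth=0
After op 2 (undo): buf='(empty)' undo_depth=0 redo_depth=1
After op 3 (type): buf='one' undo_depth=1 redo_depth=0
After op 4 (delete): buf='(empty)' undo_depth=2 redo_depth=0
After op 5 (type): buf='xyz' undo_depth=3 redo_depth=0

Answer: xyz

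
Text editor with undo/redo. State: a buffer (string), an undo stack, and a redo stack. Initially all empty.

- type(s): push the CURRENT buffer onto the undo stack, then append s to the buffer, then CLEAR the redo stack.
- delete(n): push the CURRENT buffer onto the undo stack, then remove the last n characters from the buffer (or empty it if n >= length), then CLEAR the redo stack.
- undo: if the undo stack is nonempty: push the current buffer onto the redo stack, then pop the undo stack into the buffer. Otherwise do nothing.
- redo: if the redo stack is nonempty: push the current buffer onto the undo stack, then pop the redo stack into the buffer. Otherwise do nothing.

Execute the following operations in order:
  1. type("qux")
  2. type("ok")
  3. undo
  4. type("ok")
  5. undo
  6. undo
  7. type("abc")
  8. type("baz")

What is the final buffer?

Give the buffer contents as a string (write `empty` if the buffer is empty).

After op 1 (type): buf='qux' undo_depth=1 redo_depth=0
After op 2 (type): buf='quxok' undo_depth=2 redo_depth=0
After op 3 (undo): buf='qux' undo_depth=1 redo_depth=1
After op 4 (type): buf='quxok' undo_depth=2 redo_depth=0
After op 5 (undo): buf='qux' undo_depth=1 redo_depth=1
After op 6 (undo): buf='(empty)' undo_depth=0 redo_depth=2
After op 7 (type): buf='abc' undo_depth=1 redo_depth=0
After op 8 (type): buf='abcbaz' undo_depth=2 redo_depth=0

Answer: abcbaz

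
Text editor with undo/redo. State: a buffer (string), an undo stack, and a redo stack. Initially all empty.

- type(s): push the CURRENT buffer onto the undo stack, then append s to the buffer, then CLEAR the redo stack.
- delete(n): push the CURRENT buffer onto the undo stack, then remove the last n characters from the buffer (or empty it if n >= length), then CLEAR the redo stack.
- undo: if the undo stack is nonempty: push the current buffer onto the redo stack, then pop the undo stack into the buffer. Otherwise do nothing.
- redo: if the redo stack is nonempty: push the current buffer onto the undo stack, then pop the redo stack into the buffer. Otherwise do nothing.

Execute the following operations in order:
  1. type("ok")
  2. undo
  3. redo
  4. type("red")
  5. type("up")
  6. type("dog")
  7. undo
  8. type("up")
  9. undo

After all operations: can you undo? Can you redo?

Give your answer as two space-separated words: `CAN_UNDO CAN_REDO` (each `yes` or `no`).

After op 1 (type): buf='ok' undo_depth=1 redo_depth=0
After op 2 (undo): buf='(empty)' undo_depth=0 redo_depth=1
After op 3 (redo): buf='ok' undo_depth=1 redo_depth=0
After op 4 (type): buf='okred' undo_depth=2 redo_depth=0
After op 5 (type): buf='okredup' undo_depth=3 redo_depth=0
After op 6 (type): buf='okredupdog' undo_depth=4 redo_depth=0
After op 7 (undo): buf='okredup' undo_depth=3 redo_depth=1
After op 8 (type): buf='okredupup' undo_depth=4 redo_depth=0
After op 9 (undo): buf='okredup' undo_depth=3 redo_depth=1

Answer: yes yes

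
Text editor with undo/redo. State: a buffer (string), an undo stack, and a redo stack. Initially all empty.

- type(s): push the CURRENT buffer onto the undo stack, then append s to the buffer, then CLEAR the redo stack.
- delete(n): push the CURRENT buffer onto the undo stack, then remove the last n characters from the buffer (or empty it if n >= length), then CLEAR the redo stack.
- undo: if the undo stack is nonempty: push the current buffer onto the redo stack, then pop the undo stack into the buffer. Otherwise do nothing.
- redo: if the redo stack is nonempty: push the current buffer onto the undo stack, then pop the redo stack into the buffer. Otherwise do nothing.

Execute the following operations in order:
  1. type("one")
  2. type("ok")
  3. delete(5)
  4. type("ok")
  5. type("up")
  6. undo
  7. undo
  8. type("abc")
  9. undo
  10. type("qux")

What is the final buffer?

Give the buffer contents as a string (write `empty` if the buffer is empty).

Answer: qux

Derivation:
After op 1 (type): buf='one' undo_depth=1 redo_depth=0
After op 2 (type): buf='oneok' undo_depth=2 redo_depth=0
After op 3 (delete): buf='(empty)' undo_depth=3 redo_depth=0
After op 4 (type): buf='ok' undo_depth=4 redo_depth=0
After op 5 (type): buf='okup' undo_depth=5 redo_depth=0
After op 6 (undo): buf='ok' undo_depth=4 redo_depth=1
After op 7 (undo): buf='(empty)' undo_depth=3 redo_depth=2
After op 8 (type): buf='abc' undo_depth=4 redo_depth=0
After op 9 (undo): buf='(empty)' undo_depth=3 redo_depth=1
After op 10 (type): buf='qux' undo_depth=4 redo_depth=0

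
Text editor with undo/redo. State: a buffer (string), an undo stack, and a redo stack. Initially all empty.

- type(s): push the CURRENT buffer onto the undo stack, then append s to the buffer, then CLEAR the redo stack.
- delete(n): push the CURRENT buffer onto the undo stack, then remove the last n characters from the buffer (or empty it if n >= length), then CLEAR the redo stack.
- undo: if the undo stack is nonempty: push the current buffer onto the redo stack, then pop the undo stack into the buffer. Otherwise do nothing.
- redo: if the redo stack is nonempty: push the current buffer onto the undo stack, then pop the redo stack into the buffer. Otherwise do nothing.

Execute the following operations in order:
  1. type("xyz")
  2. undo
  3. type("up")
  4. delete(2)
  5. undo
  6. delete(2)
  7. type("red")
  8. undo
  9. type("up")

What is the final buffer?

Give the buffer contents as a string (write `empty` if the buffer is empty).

After op 1 (type): buf='xyz' undo_depth=1 redo_depth=0
After op 2 (undo): buf='(empty)' undo_depth=0 redo_depth=1
After op 3 (type): buf='up' undo_depth=1 redo_depth=0
After op 4 (delete): buf='(empty)' undo_depth=2 redo_depth=0
After op 5 (undo): buf='up' undo_depth=1 redo_depth=1
After op 6 (delete): buf='(empty)' undo_depth=2 redo_depth=0
After op 7 (type): buf='red' undo_depth=3 redo_depth=0
After op 8 (undo): buf='(empty)' undo_depth=2 redo_depth=1
After op 9 (type): buf='up' undo_depth=3 redo_depth=0

Answer: up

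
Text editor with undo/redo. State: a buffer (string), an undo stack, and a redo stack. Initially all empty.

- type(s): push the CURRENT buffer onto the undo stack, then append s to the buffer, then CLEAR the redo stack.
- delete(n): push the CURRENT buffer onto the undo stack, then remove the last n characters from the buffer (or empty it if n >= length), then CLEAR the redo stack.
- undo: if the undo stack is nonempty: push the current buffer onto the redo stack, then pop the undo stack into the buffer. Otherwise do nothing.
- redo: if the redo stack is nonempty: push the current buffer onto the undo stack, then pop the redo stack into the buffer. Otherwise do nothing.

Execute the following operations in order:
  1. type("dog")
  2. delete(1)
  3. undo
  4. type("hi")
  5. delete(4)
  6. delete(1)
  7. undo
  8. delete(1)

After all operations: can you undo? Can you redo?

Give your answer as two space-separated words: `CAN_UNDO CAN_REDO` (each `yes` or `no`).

Answer: yes no

Derivation:
After op 1 (type): buf='dog' undo_depth=1 redo_depth=0
After op 2 (delete): buf='do' undo_depth=2 redo_depth=0
After op 3 (undo): buf='dog' undo_depth=1 redo_depth=1
After op 4 (type): buf='doghi' undo_depth=2 redo_depth=0
After op 5 (delete): buf='d' undo_depth=3 redo_depth=0
After op 6 (delete): buf='(empty)' undo_depth=4 redo_depth=0
After op 7 (undo): buf='d' undo_depth=3 redo_depth=1
After op 8 (delete): buf='(empty)' undo_depth=4 redo_depth=0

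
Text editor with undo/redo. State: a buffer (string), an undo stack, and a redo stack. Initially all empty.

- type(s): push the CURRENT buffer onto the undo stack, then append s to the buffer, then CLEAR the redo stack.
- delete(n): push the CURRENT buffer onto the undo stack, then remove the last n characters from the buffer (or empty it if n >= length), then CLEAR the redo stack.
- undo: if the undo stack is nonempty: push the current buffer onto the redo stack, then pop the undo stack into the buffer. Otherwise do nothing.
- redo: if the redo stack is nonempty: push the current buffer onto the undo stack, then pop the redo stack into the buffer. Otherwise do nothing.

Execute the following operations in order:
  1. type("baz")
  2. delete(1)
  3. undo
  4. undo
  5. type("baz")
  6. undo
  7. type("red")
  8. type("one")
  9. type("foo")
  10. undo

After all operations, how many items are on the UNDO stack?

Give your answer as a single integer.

After op 1 (type): buf='baz' undo_depth=1 redo_depth=0
After op 2 (delete): buf='ba' undo_depth=2 redo_depth=0
After op 3 (undo): buf='baz' undo_depth=1 redo_depth=1
After op 4 (undo): buf='(empty)' undo_depth=0 redo_depth=2
After op 5 (type): buf='baz' undo_depth=1 redo_depth=0
After op 6 (undo): buf='(empty)' undo_depth=0 redo_depth=1
After op 7 (type): buf='red' undo_depth=1 redo_depth=0
After op 8 (type): buf='redone' undo_depth=2 redo_depth=0
After op 9 (type): buf='redonefoo' undo_depth=3 redo_depth=0
After op 10 (undo): buf='redone' undo_depth=2 redo_depth=1

Answer: 2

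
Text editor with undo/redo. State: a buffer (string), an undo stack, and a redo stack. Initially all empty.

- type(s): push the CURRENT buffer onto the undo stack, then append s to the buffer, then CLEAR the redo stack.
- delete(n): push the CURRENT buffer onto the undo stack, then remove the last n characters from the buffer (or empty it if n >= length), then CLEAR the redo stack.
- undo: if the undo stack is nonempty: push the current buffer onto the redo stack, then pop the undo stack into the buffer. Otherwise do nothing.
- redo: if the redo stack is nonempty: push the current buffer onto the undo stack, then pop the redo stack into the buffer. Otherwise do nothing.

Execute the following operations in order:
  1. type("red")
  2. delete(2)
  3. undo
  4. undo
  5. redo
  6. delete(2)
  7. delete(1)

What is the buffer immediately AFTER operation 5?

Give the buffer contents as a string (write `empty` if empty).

Answer: red

Derivation:
After op 1 (type): buf='red' undo_depth=1 redo_depth=0
After op 2 (delete): buf='r' undo_depth=2 redo_depth=0
After op 3 (undo): buf='red' undo_depth=1 redo_depth=1
After op 4 (undo): buf='(empty)' undo_depth=0 redo_depth=2
After op 5 (redo): buf='red' undo_depth=1 redo_depth=1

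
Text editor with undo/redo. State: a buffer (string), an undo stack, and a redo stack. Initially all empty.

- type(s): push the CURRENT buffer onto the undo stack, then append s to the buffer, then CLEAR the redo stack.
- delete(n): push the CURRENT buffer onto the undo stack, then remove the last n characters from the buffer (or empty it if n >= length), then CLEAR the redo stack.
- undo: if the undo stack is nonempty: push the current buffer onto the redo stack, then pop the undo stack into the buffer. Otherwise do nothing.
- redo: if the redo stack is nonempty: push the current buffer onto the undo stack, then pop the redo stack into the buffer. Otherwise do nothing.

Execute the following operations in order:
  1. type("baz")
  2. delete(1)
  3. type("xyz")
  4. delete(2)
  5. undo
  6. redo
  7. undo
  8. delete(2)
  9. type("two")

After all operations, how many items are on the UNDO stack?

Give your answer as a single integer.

After op 1 (type): buf='baz' undo_depth=1 redo_depth=0
After op 2 (delete): buf='ba' undo_depth=2 redo_depth=0
After op 3 (type): buf='baxyz' undo_depth=3 redo_depth=0
After op 4 (delete): buf='bax' undo_depth=4 redo_depth=0
After op 5 (undo): buf='baxyz' undo_depth=3 redo_depth=1
After op 6 (redo): buf='bax' undo_depth=4 redo_depth=0
After op 7 (undo): buf='baxyz' undo_depth=3 redo_depth=1
After op 8 (delete): buf='bax' undo_depth=4 redo_depth=0
After op 9 (type): buf='baxtwo' undo_depth=5 redo_depth=0

Answer: 5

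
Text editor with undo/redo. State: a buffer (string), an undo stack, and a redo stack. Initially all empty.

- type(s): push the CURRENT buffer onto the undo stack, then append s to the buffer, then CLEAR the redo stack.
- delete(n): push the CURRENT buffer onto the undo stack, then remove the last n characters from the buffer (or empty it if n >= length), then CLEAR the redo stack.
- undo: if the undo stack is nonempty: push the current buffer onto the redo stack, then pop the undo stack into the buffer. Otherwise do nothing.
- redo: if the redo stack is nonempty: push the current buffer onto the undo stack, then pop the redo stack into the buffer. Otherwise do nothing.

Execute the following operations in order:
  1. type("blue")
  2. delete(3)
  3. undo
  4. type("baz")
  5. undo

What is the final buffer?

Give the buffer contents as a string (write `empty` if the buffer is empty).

Answer: blue

Derivation:
After op 1 (type): buf='blue' undo_depth=1 redo_depth=0
After op 2 (delete): buf='b' undo_depth=2 redo_depth=0
After op 3 (undo): buf='blue' undo_depth=1 redo_depth=1
After op 4 (type): buf='bluebaz' undo_depth=2 redo_depth=0
After op 5 (undo): buf='blue' undo_depth=1 redo_depth=1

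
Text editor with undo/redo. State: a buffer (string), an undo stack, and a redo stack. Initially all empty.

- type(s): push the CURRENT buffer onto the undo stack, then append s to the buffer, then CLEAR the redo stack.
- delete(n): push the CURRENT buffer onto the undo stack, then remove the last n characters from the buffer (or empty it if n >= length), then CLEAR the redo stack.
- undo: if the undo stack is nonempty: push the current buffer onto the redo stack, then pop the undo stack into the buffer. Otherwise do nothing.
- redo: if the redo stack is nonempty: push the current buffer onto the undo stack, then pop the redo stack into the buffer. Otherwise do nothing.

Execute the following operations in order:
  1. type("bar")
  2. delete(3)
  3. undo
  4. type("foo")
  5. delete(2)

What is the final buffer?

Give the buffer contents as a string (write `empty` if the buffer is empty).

Answer: barf

Derivation:
After op 1 (type): buf='bar' undo_depth=1 redo_depth=0
After op 2 (delete): buf='(empty)' undo_depth=2 redo_depth=0
After op 3 (undo): buf='bar' undo_depth=1 redo_depth=1
After op 4 (type): buf='barfoo' undo_depth=2 redo_depth=0
After op 5 (delete): buf='barf' undo_depth=3 redo_depth=0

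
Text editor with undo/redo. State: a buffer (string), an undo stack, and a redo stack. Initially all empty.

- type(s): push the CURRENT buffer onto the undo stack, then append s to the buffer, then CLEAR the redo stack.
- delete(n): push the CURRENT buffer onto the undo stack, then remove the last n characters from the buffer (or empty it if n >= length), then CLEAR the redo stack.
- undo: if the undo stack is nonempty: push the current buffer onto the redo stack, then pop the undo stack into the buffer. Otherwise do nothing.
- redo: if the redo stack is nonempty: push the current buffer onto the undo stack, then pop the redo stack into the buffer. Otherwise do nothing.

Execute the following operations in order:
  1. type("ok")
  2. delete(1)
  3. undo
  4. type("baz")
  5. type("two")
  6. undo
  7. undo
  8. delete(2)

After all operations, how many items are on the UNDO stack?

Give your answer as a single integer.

Answer: 2

Derivation:
After op 1 (type): buf='ok' undo_depth=1 redo_depth=0
After op 2 (delete): buf='o' undo_depth=2 redo_depth=0
After op 3 (undo): buf='ok' undo_depth=1 redo_depth=1
After op 4 (type): buf='okbaz' undo_depth=2 redo_depth=0
After op 5 (type): buf='okbaztwo' undo_depth=3 redo_depth=0
After op 6 (undo): buf='okbaz' undo_depth=2 redo_depth=1
After op 7 (undo): buf='ok' undo_depth=1 redo_depth=2
After op 8 (delete): buf='(empty)' undo_depth=2 redo_depth=0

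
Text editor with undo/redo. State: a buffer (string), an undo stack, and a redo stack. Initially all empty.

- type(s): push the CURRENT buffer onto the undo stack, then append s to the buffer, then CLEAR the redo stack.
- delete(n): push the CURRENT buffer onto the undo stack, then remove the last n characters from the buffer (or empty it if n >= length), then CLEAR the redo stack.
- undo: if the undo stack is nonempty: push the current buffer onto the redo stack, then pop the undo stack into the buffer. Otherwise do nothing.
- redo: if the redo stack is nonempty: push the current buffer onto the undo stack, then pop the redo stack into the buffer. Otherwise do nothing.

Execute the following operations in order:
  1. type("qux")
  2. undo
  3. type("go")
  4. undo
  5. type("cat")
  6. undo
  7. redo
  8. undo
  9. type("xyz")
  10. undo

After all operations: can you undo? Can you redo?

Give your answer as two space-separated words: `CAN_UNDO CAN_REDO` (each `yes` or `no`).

After op 1 (type): buf='qux' undo_depth=1 redo_depth=0
After op 2 (undo): buf='(empty)' undo_depth=0 redo_depth=1
After op 3 (type): buf='go' undo_depth=1 redo_depth=0
After op 4 (undo): buf='(empty)' undo_depth=0 redo_depth=1
After op 5 (type): buf='cat' undo_depth=1 redo_depth=0
After op 6 (undo): buf='(empty)' undo_depth=0 redo_depth=1
After op 7 (redo): buf='cat' undo_depth=1 redo_depth=0
After op 8 (undo): buf='(empty)' undo_depth=0 redo_depth=1
After op 9 (type): buf='xyz' undo_depth=1 redo_depth=0
After op 10 (undo): buf='(empty)' undo_depth=0 redo_depth=1

Answer: no yes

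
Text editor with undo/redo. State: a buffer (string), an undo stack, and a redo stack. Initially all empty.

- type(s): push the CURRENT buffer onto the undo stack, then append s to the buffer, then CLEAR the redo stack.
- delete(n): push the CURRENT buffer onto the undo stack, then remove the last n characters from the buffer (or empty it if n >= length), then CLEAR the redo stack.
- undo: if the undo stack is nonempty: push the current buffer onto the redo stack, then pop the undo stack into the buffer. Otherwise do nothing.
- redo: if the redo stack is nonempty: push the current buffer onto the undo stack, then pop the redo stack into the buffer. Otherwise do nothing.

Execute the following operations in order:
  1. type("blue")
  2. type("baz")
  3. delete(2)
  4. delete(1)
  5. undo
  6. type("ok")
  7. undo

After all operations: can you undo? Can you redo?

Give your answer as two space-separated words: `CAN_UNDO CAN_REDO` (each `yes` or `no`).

Answer: yes yes

Derivation:
After op 1 (type): buf='blue' undo_depth=1 redo_depth=0
After op 2 (type): buf='bluebaz' undo_depth=2 redo_depth=0
After op 3 (delete): buf='blueb' undo_depth=3 redo_depth=0
After op 4 (delete): buf='blue' undo_depth=4 redo_depth=0
After op 5 (undo): buf='blueb' undo_depth=3 redo_depth=1
After op 6 (type): buf='bluebok' undo_depth=4 redo_depth=0
After op 7 (undo): buf='blueb' undo_depth=3 redo_depth=1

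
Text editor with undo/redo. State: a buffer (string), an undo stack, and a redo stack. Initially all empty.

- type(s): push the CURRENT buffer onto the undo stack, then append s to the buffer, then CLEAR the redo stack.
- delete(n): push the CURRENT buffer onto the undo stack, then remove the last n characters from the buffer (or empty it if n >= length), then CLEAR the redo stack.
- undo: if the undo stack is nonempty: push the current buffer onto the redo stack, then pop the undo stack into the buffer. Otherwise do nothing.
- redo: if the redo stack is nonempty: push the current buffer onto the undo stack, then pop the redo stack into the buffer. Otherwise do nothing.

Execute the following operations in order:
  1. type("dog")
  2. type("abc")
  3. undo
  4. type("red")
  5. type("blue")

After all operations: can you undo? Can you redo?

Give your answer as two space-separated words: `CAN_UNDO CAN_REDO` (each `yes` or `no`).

Answer: yes no

Derivation:
After op 1 (type): buf='dog' undo_depth=1 redo_depth=0
After op 2 (type): buf='dogabc' undo_depth=2 redo_depth=0
After op 3 (undo): buf='dog' undo_depth=1 redo_depth=1
After op 4 (type): buf='dogred' undo_depth=2 redo_depth=0
After op 5 (type): buf='dogredblue' undo_depth=3 redo_depth=0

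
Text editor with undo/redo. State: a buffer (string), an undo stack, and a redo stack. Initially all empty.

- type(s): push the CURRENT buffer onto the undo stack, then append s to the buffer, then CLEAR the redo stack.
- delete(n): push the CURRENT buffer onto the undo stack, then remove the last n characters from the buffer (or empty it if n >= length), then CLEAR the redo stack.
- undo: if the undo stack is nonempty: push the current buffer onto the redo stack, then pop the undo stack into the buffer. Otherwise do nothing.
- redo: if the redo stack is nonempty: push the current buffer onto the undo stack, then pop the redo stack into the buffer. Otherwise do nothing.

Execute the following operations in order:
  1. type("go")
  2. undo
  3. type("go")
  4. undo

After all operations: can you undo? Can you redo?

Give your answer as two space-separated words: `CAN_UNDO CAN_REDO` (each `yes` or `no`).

Answer: no yes

Derivation:
After op 1 (type): buf='go' undo_depth=1 redo_depth=0
After op 2 (undo): buf='(empty)' undo_depth=0 redo_depth=1
After op 3 (type): buf='go' undo_depth=1 redo_depth=0
After op 4 (undo): buf='(empty)' undo_depth=0 redo_depth=1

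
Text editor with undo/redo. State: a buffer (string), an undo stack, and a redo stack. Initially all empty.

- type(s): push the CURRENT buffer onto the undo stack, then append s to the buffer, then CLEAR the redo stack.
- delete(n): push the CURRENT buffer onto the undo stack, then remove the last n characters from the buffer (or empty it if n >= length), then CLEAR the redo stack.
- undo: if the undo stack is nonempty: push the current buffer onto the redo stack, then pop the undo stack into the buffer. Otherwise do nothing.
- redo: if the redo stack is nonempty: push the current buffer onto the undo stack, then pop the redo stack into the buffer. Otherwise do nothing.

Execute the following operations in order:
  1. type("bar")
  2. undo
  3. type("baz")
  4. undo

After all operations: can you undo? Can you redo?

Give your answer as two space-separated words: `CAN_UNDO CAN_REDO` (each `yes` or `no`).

After op 1 (type): buf='bar' undo_depth=1 redo_depth=0
After op 2 (undo): buf='(empty)' undo_depth=0 redo_depth=1
After op 3 (type): buf='baz' undo_depth=1 redo_depth=0
After op 4 (undo): buf='(empty)' undo_depth=0 redo_depth=1

Answer: no yes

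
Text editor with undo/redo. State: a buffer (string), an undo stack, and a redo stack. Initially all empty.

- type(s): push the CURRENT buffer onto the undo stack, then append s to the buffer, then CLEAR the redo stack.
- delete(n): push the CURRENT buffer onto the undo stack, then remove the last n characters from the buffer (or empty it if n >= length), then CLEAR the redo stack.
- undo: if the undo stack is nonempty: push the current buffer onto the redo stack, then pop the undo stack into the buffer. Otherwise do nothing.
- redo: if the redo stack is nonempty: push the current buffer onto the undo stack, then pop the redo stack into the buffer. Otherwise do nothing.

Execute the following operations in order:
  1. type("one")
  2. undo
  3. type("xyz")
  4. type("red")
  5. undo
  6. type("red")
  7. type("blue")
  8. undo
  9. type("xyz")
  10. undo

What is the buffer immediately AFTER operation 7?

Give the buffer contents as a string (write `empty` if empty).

Answer: xyzredblue

Derivation:
After op 1 (type): buf='one' undo_depth=1 redo_depth=0
After op 2 (undo): buf='(empty)' undo_depth=0 redo_depth=1
After op 3 (type): buf='xyz' undo_depth=1 redo_depth=0
After op 4 (type): buf='xyzred' undo_depth=2 redo_depth=0
After op 5 (undo): buf='xyz' undo_depth=1 redo_depth=1
After op 6 (type): buf='xyzred' undo_depth=2 redo_depth=0
After op 7 (type): buf='xyzredblue' undo_depth=3 redo_depth=0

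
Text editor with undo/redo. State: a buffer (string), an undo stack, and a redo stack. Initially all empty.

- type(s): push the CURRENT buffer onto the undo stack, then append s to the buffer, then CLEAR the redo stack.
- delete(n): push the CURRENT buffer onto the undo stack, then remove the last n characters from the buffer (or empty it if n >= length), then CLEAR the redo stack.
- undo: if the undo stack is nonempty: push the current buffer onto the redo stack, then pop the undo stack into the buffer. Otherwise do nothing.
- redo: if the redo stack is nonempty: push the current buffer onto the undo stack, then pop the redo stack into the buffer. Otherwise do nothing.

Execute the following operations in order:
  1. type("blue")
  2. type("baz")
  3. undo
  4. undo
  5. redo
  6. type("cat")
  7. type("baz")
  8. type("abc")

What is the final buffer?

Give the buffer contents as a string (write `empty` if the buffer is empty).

Answer: bluecatbazabc

Derivation:
After op 1 (type): buf='blue' undo_depth=1 redo_depth=0
After op 2 (type): buf='bluebaz' undo_depth=2 redo_depth=0
After op 3 (undo): buf='blue' undo_depth=1 redo_depth=1
After op 4 (undo): buf='(empty)' undo_depth=0 redo_depth=2
After op 5 (redo): buf='blue' undo_depth=1 redo_depth=1
After op 6 (type): buf='bluecat' undo_depth=2 redo_depth=0
After op 7 (type): buf='bluecatbaz' undo_depth=3 redo_depth=0
After op 8 (type): buf='bluecatbazabc' undo_depth=4 redo_depth=0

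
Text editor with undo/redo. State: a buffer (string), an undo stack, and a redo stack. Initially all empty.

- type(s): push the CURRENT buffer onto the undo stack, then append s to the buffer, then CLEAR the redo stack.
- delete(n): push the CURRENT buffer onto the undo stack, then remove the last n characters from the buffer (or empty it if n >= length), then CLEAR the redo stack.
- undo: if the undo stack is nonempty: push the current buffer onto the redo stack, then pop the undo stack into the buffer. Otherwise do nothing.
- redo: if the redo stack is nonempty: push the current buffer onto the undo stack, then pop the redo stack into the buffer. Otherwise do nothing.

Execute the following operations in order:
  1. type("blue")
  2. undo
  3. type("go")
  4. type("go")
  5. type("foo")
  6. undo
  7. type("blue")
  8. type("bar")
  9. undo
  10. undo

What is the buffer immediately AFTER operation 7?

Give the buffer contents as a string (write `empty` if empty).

After op 1 (type): buf='blue' undo_depth=1 redo_depth=0
After op 2 (undo): buf='(empty)' undo_depth=0 redo_depth=1
After op 3 (type): buf='go' undo_depth=1 redo_depth=0
After op 4 (type): buf='gogo' undo_depth=2 redo_depth=0
After op 5 (type): buf='gogofoo' undo_depth=3 redo_depth=0
After op 6 (undo): buf='gogo' undo_depth=2 redo_depth=1
After op 7 (type): buf='gogoblue' undo_depth=3 redo_depth=0

Answer: gogoblue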